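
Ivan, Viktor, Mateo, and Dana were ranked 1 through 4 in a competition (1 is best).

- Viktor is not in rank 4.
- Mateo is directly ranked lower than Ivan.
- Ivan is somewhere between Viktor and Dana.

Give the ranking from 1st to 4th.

From clue 1: Viktor is in {1,2,3}.
From clues 1–2: Ivan is in {1,2,3}.
From clues 1–3: Viktor → rank 1, Ivan → rank 2, Mateo → rank 3, Dana → rank 4.

Viktor, Ivan, Mateo, Dana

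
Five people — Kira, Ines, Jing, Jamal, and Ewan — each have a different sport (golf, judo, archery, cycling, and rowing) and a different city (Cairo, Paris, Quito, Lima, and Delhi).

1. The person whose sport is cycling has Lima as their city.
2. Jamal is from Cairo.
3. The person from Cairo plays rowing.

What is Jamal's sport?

With clues 1–2, cycling is impossible for Jamal's sport.
With clues 1–3, archery, golf, and judo are impossible for Jamal's sport.
That leaves rowing.

rowing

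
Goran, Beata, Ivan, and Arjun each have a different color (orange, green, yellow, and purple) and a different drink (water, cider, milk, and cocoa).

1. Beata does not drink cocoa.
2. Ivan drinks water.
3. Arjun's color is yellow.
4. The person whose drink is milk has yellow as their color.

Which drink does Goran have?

cocoa

With clues 1–2, water is impossible for Goran's drink.
With clues 1–4, cider and milk are impossible for Goran's drink.
That leaves cocoa.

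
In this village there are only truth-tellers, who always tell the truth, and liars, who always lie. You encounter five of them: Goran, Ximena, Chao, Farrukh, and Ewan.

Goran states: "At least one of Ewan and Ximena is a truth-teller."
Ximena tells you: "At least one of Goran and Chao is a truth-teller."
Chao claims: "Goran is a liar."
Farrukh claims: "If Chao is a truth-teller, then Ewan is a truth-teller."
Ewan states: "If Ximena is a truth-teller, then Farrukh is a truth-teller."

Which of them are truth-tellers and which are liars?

Goran: truth-teller, Ximena: truth-teller, Chao: liar, Farrukh: truth-teller, Ewan: truth-teller

Consider Goran. Suppose Goran is a liar.
Then no assignment of the remaining roles makes every statement match its speaker's type — contradiction.
So Goran is a truth-teller.
With that fixed, Ximena's statement is true, so Ximena is a truth-teller.
With that fixed, Chao's statement is false, so Chao is a liar.
With that fixed, Farrukh's statement is true, so Farrukh is a truth-teller.
With that fixed, Ewan's statement is true, so Ewan is a truth-teller.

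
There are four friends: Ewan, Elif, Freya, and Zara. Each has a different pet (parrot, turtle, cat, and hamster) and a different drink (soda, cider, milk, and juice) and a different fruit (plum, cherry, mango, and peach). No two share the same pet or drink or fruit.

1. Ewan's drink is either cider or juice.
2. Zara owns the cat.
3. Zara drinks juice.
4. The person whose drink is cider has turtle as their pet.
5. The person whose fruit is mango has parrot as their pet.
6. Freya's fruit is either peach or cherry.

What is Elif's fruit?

mango

With clues 1–6, cherry, peach, and plum are impossible for Elif's fruit.
That leaves mango.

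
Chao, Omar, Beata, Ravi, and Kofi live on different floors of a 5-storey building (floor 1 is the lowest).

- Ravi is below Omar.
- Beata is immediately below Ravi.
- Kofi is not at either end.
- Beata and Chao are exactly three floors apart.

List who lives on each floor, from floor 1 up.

Beata, Ravi, Kofi, Chao, Omar

From clue 1: Omar is in {2,3,4,5}.
From clues 1–2: Omar is in {3,4,5}.
From clues 1–4: Beata → floor 1, Ravi → floor 2, Kofi → floor 3, Chao → floor 4, Omar → floor 5.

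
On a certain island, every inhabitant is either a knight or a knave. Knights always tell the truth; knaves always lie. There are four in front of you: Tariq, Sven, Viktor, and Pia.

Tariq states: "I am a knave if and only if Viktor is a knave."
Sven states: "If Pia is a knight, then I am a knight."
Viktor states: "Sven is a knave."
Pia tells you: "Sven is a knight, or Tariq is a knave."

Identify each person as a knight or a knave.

Tariq: knave, Sven: knave, Viktor: knight, Pia: knight

Consider Tariq. Suppose Tariq is a knight.
Then no assignment of the remaining roles makes every statement match its speaker's type — contradiction.
So Tariq is a knave.
With that fixed, Pia's statement is true, so Pia is a knight.
Consider Sven. Suppose Sven is a knight.
Then no assignment of the remaining roles makes every statement match its speaker's type — contradiction.
So Sven is a knave.
With that fixed, Viktor's statement is true, so Viktor is a knight.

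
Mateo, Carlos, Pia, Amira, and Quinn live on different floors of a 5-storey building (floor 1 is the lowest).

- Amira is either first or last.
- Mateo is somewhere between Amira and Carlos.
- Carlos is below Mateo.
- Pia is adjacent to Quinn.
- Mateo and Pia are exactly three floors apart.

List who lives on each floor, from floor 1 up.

From clue 1: Amira is in {1,5}.
From clues 1–3: Amira → floor 5.
From clues 1–4: Mateo is in {2,4}.
From clues 1–5: Pia → floor 1, Quinn → floor 2, Carlos → floor 3, Mateo → floor 4.

Pia, Quinn, Carlos, Mateo, Amira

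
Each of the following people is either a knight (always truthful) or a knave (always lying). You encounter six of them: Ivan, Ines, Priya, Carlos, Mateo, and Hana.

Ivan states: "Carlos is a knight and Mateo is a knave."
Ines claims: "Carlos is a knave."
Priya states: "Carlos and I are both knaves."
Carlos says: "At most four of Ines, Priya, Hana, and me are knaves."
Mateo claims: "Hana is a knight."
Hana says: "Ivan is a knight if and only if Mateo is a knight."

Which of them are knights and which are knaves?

Regardless of anyone's role, Carlos's statement is true, so Carlos is a knight.
With that fixed, Ines's statement is false, so Ines is a knave.
With that fixed, Priya's statement is false, so Priya is a knave.
Consider Ivan. Suppose Ivan is a knave.
Then no assignment of the remaining roles makes every statement match its speaker's type — contradiction.
So Ivan is a knight.
Consider Mateo. Suppose Mateo is a knight.
Then Ivan's statement comes out false, contradicting Ivan being a knight.
So Mateo is a knave.
With that fixed, Hana's statement is false, so Hana is a knave.

Ivan: knight, Ines: knave, Priya: knave, Carlos: knight, Mateo: knave, Hana: knave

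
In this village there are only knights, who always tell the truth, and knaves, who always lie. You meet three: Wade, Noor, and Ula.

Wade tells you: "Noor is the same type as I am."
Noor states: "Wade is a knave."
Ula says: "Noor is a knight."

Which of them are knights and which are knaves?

Consider Wade. Suppose Wade is a knight.
Then no assignment of the remaining roles makes every statement match its speaker's type — contradiction.
So Wade is a knave.
With that fixed, Noor's statement is true, so Noor is a knight.
With that fixed, Ula's statement is true, so Ula is a knight.

Wade: knave, Noor: knight, Ula: knight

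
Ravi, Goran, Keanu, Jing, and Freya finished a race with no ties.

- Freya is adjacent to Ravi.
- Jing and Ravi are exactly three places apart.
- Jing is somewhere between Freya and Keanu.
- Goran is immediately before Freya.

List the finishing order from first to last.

Keanu, Jing, Goran, Freya, Ravi

From clues 1–2: Ravi is in {1,2,4,5}.
From clues 1–3: Goran → place 3.
From clues 1–4: Keanu → place 1, Jing → place 2, Freya → place 4, Ravi → place 5.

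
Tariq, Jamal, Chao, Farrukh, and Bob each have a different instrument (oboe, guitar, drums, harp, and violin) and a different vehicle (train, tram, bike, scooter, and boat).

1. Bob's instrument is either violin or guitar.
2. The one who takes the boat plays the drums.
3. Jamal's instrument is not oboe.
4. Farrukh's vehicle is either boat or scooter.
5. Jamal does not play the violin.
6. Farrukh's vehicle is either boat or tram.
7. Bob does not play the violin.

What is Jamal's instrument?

With clues 1–3, oboe is impossible for Jamal's instrument.
With clues 1–5, violin is impossible for Jamal's instrument.
With clues 1–6, drums is impossible for Jamal's instrument.
With clues 1–7, guitar is impossible for Jamal's instrument.
That leaves harp.

harp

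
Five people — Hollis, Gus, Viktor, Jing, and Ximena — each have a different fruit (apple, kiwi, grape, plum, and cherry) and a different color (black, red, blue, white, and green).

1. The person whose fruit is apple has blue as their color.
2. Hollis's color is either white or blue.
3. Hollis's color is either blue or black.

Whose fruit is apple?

Hollis

With clues 1–3, Gus, Jing, Viktor, and Ximena are impossible for the one with fruit apple.
That leaves Hollis.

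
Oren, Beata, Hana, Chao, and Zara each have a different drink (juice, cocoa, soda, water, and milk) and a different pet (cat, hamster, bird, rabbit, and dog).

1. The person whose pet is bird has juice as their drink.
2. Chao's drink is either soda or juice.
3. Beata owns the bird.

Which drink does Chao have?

With clues 1–2, cocoa, milk, and water are impossible for Chao's drink.
With clues 1–3, juice is impossible for Chao's drink.
That leaves soda.

soda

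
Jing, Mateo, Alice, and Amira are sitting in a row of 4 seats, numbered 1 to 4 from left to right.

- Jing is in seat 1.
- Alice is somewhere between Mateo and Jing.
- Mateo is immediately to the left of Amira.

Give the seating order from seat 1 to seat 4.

Jing, Alice, Mateo, Amira

From clue 1: Jing → seat 1.
From clues 1–2: Mateo is in {3,4}.
From clues 1–3: Alice → seat 2, Mateo → seat 3, Amira → seat 4.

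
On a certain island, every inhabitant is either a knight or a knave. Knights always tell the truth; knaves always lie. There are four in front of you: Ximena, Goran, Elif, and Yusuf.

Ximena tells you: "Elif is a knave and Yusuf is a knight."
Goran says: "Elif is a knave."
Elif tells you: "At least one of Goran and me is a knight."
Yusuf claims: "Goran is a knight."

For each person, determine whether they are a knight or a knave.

Consider Ximena. Suppose Ximena is a knight.
Then no assignment of the remaining roles makes every statement match its speaker's type — contradiction.
So Ximena is a knave.
Consider Goran. Suppose Goran is a knight.
Then no assignment of the remaining roles makes every statement match its speaker's type — contradiction.
So Goran is a knave.
With that fixed, Yusuf's statement is false, so Yusuf is a knave.
Consider Elif. Suppose Elif is a knave.
Then Goran's statement comes out true, contradicting Goran being a knave.
So Elif is a knight.

Ximena: knave, Goran: knave, Elif: knight, Yusuf: knave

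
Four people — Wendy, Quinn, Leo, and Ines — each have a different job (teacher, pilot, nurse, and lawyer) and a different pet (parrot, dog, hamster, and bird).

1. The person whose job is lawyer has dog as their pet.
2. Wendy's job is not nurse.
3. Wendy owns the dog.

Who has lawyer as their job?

With clues 1–3, Ines, Leo, and Quinn are impossible for the one with job lawyer.
That leaves Wendy.

Wendy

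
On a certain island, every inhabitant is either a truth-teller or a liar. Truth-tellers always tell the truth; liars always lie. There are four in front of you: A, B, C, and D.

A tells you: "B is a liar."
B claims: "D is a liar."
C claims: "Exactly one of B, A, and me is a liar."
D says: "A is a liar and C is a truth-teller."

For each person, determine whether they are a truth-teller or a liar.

Consider A. Suppose A is a truth-teller.
Then no assignment of the remaining roles makes every statement match its speaker's type — contradiction.
So A is a liar.
Consider B. Suppose B is a liar.
Then A's statement comes out true, contradicting A being a liar.
So B is a truth-teller.
Consider C. Suppose C is a truth-teller.
Then no assignment of the remaining roles makes every statement match its speaker's type — contradiction.
So C is a liar.
With that fixed, D's statement is false, so D is a liar.

A: liar, B: truth-teller, C: liar, D: liar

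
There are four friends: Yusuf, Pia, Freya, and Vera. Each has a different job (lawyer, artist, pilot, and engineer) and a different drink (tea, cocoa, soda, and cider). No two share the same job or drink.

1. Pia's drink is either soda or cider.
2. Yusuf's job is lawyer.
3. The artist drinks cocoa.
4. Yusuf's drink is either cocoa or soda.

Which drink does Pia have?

Clue 1 rules out cocoa and tea for Pia's drink.
With clues 1–4, soda is impossible for Pia's drink.
That leaves cider.

cider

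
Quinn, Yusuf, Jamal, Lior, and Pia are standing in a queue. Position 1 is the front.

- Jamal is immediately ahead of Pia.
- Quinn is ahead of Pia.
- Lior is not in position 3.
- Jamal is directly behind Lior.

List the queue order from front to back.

From clue 1: Jamal is in {1,2,3,4}.
From clues 1–2: Quinn is in {1,2,3}.
From clues 1–4: Quinn → position 1, Lior → position 2, Jamal → position 3, Pia → position 4, Yusuf → position 5.

Quinn, Lior, Jamal, Pia, Yusuf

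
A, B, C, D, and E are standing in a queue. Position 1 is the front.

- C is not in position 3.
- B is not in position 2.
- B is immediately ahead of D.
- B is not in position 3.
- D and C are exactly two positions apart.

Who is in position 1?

B

With clues 1–3, D is ruled out for position 1.
With clues 1–5, A, C, and E are ruled out for position 1.
So position 1 is B.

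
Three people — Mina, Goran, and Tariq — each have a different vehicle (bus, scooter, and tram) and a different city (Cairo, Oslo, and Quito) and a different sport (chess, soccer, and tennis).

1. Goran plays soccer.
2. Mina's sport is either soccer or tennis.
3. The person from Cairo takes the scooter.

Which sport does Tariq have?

Clue 1 rules out soccer for Tariq's sport.
With clues 1–2, tennis is impossible for Tariq's sport.
That leaves chess.

chess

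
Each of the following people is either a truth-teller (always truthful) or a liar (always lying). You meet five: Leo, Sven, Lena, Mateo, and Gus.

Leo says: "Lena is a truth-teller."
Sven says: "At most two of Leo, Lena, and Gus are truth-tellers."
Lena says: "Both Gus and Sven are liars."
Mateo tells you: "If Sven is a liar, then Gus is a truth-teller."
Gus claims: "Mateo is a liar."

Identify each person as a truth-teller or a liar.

Leo: liar, Sven: truth-teller, Lena: liar, Mateo: truth-teller, Gus: liar

Consider Leo. Suppose Leo is a truth-teller.
Then no assignment of the remaining roles makes every statement match its speaker's type — contradiction.
So Leo is a liar.
With that fixed, Sven's statement is true, so Sven is a truth-teller.
With that fixed, Lena's statement is false, so Lena is a liar.
With that fixed, Mateo's statement is true, so Mateo is a truth-teller.
With that fixed, Gus's statement is false, so Gus is a liar.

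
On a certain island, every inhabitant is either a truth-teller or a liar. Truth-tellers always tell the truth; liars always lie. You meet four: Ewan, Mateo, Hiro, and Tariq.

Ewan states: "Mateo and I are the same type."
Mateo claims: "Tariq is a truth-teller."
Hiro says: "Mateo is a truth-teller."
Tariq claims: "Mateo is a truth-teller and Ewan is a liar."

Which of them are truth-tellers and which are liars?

Ewan: liar, Mateo: truth-teller, Hiro: truth-teller, Tariq: truth-teller

Consider Ewan. Suppose Ewan is a truth-teller.
Then no assignment of the remaining roles makes every statement match its speaker's type — contradiction.
So Ewan is a liar.
Consider Mateo. Suppose Mateo is a liar.
Then Ewan's statement comes out true, contradicting Ewan being a liar.
So Mateo is a truth-teller.
With that fixed, Hiro's statement is true, so Hiro is a truth-teller.
With that fixed, Tariq's statement is true, so Tariq is a truth-teller.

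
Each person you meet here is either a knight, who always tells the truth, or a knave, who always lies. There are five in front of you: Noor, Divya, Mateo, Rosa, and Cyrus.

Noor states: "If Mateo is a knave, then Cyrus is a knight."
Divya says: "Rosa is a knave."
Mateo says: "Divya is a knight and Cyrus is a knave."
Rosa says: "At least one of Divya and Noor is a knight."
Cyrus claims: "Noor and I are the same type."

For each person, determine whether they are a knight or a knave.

Noor: knight, Divya: knave, Mateo: knave, Rosa: knight, Cyrus: knight

Consider Noor. Suppose Noor is a knave.
Then whichever role Cyrus has, Cyrus's statement has the wrong truth value — contradiction.
So Noor is a knight.
With that fixed, Rosa's statement is true, so Rosa is a knight.
With that fixed, Divya's statement is false, so Divya is a knave.
With that fixed, Mateo's statement is false, so Mateo is a knave.
Consider Cyrus. Suppose Cyrus is a knave.
Then Noor's statement comes out false, contradicting Noor being a knight.
So Cyrus is a knight.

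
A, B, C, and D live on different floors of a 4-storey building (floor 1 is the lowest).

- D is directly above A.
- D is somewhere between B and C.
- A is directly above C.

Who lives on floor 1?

With clue 1, D is ruled out for floor 1.
With clues 1–2, A is ruled out for floor 1.
With clues 1–3, B is ruled out for floor 1.
So floor 1 is C.

C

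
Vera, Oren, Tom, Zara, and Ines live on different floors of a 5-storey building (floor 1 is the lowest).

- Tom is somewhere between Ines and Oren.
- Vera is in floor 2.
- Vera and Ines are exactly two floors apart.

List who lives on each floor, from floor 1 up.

From clue 1: Tom is in {2,3,4}.
From clues 1–2: Vera → floor 2.
From clues 1–3: Oren → floor 1, Tom → floor 3, Ines → floor 4, Zara → floor 5.

Oren, Vera, Tom, Ines, Zara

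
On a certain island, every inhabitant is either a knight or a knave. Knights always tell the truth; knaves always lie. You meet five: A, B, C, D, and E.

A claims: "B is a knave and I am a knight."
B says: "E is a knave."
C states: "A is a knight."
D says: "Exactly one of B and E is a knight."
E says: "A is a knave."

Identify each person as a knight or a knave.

Consider A. Suppose A is a knight.
Then no assignment of the remaining roles makes every statement match its speaker's type — contradiction.
So A is a knave.
With that fixed, C's statement is false, so C is a knave.
With that fixed, E's statement is true, so E is a knight.
With that fixed, B's statement is false, so B is a knave.
With that fixed, D's statement is true, so D is a knight.

A: knave, B: knave, C: knave, D: knight, E: knight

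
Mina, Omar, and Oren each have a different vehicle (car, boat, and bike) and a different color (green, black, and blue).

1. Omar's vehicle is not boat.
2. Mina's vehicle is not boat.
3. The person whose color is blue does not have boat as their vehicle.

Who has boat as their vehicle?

Clue 1 rules out Omar for the one with vehicle boat.
With clues 1–2, Mina is impossible for the one with vehicle boat.
That leaves Oren.

Oren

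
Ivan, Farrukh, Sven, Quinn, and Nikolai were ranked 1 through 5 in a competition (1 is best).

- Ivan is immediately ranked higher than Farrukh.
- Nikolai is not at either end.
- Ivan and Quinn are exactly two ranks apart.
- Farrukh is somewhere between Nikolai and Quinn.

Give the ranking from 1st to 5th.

From clue 1: Ivan is in {1,2,3,4}.
From clues 1–2: Nikolai is in {2,3,4}.
From clues 1–3: Sven is in {1,5}.
From clues 1–4: Sven → rank 1, Nikolai → rank 2, Ivan → rank 3, Farrukh → rank 4, Quinn → rank 5.

Sven, Nikolai, Ivan, Farrukh, Quinn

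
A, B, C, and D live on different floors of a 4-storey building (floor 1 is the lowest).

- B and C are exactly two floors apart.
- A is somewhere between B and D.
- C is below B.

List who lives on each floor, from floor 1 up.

From clues 1–2: A is in {2,3}.
From clues 1–3: D → floor 1, C → floor 2, A → floor 3, B → floor 4.

D, C, A, B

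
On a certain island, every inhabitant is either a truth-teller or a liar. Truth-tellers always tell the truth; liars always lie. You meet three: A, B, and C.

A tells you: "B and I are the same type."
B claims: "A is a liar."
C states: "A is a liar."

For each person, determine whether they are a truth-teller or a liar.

Consider A. Suppose A is a truth-teller.
Then no assignment of the remaining roles makes every statement match its speaker's type — contradiction.
So A is a liar.
With that fixed, B's statement is true, so B is a truth-teller.
With that fixed, C's statement is true, so C is a truth-teller.

A: liar, B: truth-teller, C: truth-teller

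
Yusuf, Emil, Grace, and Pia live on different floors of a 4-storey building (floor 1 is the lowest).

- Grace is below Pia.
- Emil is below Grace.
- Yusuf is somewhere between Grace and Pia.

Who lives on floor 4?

With clue 1, Grace is ruled out for floor 4.
With clues 1–2, Emil is ruled out for floor 4.
With clues 1–3, Yusuf is ruled out for floor 4.
So floor 4 is Pia.

Pia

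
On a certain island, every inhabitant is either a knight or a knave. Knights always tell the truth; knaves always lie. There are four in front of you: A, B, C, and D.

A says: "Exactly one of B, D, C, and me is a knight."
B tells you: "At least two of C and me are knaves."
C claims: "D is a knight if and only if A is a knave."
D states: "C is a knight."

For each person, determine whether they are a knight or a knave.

Consider A. Suppose A is a knight.
Then no assignment of the remaining roles makes every statement match its speaker's type — contradiction.
So A is a knave.
Consider B. Suppose B is a knight.
Then B's own statement would have to be true, but it can't be — contradiction.
So B is a knave.
Consider C. Suppose C is a knave.
Then B's statement comes out true, contradicting B being a knave.
So C is a knight.
With that fixed, D's statement is true, so D is a knight.

A: knave, B: knave, C: knight, D: knight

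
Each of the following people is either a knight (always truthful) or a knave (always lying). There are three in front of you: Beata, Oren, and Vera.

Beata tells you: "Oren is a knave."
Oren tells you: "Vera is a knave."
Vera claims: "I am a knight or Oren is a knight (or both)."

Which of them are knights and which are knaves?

Consider Beata. Suppose Beata is a knave.
Then no assignment of the remaining roles makes every statement match its speaker's type — contradiction.
So Beata is a knight.
Consider Oren. Suppose Oren is a knight.
Then Beata's statement comes out false, contradicting Beata being a knight.
So Oren is a knave.
Consider Vera. Suppose Vera is a knave.
Then Oren's statement comes out true, contradicting Oren being a knave.
So Vera is a knight.

Beata: knight, Oren: knave, Vera: knight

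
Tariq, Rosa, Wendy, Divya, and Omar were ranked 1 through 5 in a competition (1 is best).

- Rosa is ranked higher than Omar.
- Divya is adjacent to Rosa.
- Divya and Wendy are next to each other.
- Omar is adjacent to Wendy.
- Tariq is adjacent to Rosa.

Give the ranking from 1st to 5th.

Tariq, Rosa, Divya, Wendy, Omar

From clue 1: Rosa is in {1,2,3,4}.
From clues 1–2: Omar is in {3,4,5}.
From clues 1–3: Divya is in {2,3}.
From clues 1–4: Tariq is in {1,5}.
From clues 1–5: Tariq → rank 1, Rosa → rank 2, Divya → rank 3, Wendy → rank 4, Omar → rank 5.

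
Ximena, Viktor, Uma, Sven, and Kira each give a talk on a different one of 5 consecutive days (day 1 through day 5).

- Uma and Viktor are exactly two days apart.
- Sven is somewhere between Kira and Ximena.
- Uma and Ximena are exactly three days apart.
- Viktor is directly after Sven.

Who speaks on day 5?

Ximena

With clues 1–2, Sven is ruled out for day 5.
With clues 1–3, Uma and Viktor are ruled out for day 5.
With clues 1–4, Kira is ruled out for day 5.
So day 5 is Ximena.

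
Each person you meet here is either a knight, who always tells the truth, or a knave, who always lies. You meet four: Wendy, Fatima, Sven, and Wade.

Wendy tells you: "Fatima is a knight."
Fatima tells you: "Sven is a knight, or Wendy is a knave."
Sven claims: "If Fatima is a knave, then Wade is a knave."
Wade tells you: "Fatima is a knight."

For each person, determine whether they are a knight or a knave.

Wendy: knight, Fatima: knight, Sven: knight, Wade: knight

Consider Wendy. Suppose Wendy is a knave.
Then no assignment of the remaining roles makes every statement match its speaker's type — contradiction.
So Wendy is a knight.
Consider Fatima. Suppose Fatima is a knave.
Then Wendy's statement comes out false, contradicting Wendy being a knight.
So Fatima is a knight.
With that fixed, Sven's statement is true, so Sven is a knight.
With that fixed, Wade's statement is true, so Wade is a knight.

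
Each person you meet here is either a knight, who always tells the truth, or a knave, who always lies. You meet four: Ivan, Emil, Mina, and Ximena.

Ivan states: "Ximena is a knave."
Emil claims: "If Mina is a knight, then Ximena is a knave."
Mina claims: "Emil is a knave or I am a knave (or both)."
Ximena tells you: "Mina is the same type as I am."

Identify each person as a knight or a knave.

Consider Ivan. Suppose Ivan is a knight.
Then no assignment of the remaining roles makes every statement match its speaker's type — contradiction.
So Ivan is a knave.
Consider Emil. Suppose Emil is a knight.
Then whichever role Mina has, Mina's statement has the wrong truth value — contradiction.
So Emil is a knave.
With that fixed, Mina's statement is true, so Mina is a knight.
Consider Ximena. Suppose Ximena is a knave.
Then Ivan's statement comes out true, contradicting Ivan being a knave.
So Ximena is a knight.

Ivan: knave, Emil: knave, Mina: knight, Ximena: knight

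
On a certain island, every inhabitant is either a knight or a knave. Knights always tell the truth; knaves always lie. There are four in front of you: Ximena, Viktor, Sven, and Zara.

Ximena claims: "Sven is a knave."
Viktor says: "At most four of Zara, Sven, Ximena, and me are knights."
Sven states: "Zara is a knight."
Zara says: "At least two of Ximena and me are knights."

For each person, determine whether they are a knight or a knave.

Ximena: knight, Viktor: knight, Sven: knave, Zara: knave

Regardless of anyone's role, Viktor's statement is true, so Viktor is a knight.
Consider Ximena. Suppose Ximena is a knave.
Then no assignment of the remaining roles makes every statement match its speaker's type — contradiction.
So Ximena is a knight.
Consider Sven. Suppose Sven is a knight.
Then Ximena's statement comes out false, contradicting Ximena being a knight.
So Sven is a knave.
Consider Zara. Suppose Zara is a knight.
Then Sven's statement comes out true, contradicting Sven being a knave.
So Zara is a knave.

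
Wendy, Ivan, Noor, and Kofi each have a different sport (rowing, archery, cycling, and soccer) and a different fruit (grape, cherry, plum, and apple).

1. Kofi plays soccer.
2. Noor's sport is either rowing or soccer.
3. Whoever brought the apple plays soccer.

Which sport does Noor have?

rowing

Clue 1 rules out soccer for Noor's sport.
With clues 1–2, archery and cycling are impossible for Noor's sport.
That leaves rowing.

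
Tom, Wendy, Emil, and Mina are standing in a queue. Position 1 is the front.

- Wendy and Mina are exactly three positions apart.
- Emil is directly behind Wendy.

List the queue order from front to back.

Wendy, Emil, Tom, Mina

From clue 1: Tom is in {2,3}.
From clues 1–2: Wendy → position 1, Emil → position 2, Tom → position 3, Mina → position 4.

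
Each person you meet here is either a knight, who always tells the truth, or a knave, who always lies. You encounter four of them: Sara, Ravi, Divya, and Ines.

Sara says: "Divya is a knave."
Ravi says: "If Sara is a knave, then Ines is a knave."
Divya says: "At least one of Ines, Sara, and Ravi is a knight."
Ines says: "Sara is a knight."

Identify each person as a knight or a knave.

Consider Sara. Suppose Sara is a knight.
Then no assignment of the remaining roles makes every statement match its speaker's type — contradiction.
So Sara is a knave.
With that fixed, Ines's statement is false, so Ines is a knave.
With that fixed, Ravi's statement is true, so Ravi is a knight.
With that fixed, Divya's statement is true, so Divya is a knight.

Sara: knave, Ravi: knight, Divya: knight, Ines: knave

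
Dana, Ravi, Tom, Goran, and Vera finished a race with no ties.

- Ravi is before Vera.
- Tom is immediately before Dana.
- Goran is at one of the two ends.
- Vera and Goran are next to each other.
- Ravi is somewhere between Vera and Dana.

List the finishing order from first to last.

Tom, Dana, Ravi, Vera, Goran

From clue 1: Ravi is in {1,2,3,4}.
From clues 1–2: Dana is in {2,3,4,5}.
From clues 1–3: Goran is in {1,5}.
From clues 1–4: Vera → place 4, Goran → place 5.
From clues 1–5: Tom → place 1, Dana → place 2, Ravi → place 3.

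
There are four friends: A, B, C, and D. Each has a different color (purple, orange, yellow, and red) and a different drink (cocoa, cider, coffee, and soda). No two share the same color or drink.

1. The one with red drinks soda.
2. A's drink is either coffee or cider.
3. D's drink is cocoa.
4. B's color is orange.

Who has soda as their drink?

C

With clues 1–2, A is impossible for the one with drink soda.
With clues 1–3, D is impossible for the one with drink soda.
With clues 1–4, B is impossible for the one with drink soda.
That leaves C.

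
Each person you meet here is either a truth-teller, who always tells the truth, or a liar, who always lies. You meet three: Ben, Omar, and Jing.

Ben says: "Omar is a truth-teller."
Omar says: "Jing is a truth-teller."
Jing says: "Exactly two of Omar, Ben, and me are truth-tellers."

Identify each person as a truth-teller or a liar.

Ben: liar, Omar: liar, Jing: liar

Consider Ben. Suppose Ben is a truth-teller.
Then no assignment of the remaining roles makes every statement match its speaker's type — contradiction.
So Ben is a liar.
Consider Omar. Suppose Omar is a truth-teller.
Then Ben's statement comes out true, contradicting Ben being a liar.
So Omar is a liar.
With that fixed, Jing's statement is false, so Jing is a liar.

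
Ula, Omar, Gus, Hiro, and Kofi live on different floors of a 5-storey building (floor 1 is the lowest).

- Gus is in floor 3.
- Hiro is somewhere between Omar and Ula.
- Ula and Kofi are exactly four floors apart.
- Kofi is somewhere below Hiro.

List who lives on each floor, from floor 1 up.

Kofi, Omar, Gus, Hiro, Ula

From clue 1: Gus → floor 3.
From clues 1–2: Hiro is in {2,4}.
From clues 1–3: Ula is in {1,5}.
From clues 1–4: Kofi → floor 1, Omar → floor 2, Hiro → floor 4, Ula → floor 5.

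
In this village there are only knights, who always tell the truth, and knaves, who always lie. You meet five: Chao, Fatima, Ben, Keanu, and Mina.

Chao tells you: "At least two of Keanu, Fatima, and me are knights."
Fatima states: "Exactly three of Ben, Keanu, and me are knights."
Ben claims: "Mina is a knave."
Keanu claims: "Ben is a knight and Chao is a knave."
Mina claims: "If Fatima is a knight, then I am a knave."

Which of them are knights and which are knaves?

Chao: knave, Fatima: knave, Ben: knave, Keanu: knave, Mina: knight

Consider Chao. Suppose Chao is a knight.
Then no assignment of the remaining roles makes every statement match its speaker's type — contradiction.
So Chao is a knave.
Consider Fatima. Suppose Fatima is a knight.
Then whichever role Mina has, Mina's statement has the wrong truth value — contradiction.
So Fatima is a knave.
With that fixed, Mina's statement is true, so Mina is a knight.
With that fixed, Ben's statement is false, so Ben is a knave.
With that fixed, Keanu's statement is false, so Keanu is a knave.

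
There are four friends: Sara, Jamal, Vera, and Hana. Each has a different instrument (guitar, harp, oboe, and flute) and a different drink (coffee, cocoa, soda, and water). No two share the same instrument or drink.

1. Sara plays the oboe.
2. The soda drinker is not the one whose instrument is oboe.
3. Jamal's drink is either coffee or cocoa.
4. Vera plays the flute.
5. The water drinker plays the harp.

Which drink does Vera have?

With clues 1–5, cocoa, coffee, and water are impossible for Vera's drink.
That leaves soda.

soda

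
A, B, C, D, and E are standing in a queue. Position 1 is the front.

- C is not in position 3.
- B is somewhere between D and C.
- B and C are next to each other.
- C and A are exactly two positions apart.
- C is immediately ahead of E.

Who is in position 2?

A

With clues 1–5, B, C, D, and E are ruled out for position 2.
So position 2 is A.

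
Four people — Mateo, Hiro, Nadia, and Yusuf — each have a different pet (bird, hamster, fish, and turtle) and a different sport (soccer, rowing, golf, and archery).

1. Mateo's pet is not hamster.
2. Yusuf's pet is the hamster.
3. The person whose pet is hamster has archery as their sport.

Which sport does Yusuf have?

With clues 1–3, golf, rowing, and soccer are impossible for Yusuf's sport.
That leaves archery.

archery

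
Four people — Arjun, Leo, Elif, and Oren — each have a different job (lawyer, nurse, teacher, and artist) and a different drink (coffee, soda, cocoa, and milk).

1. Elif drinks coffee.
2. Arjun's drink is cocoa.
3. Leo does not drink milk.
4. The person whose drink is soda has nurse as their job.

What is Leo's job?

nurse

With clues 1–4, artist, lawyer, and teacher are impossible for Leo's job.
That leaves nurse.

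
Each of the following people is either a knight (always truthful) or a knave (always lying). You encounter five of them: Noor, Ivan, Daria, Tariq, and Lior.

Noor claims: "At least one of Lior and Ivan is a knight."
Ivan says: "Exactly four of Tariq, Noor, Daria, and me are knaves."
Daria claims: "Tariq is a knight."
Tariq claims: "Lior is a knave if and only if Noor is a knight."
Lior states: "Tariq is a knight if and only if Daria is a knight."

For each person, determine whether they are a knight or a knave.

Noor: knight, Ivan: knave, Daria: knave, Tariq: knave, Lior: knight

Consider Noor. Suppose Noor is a knave.
Then no assignment of the remaining roles makes every statement match its speaker's type — contradiction.
So Noor is a knight.
With that fixed, Ivan's statement is false, so Ivan is a knave.
Consider Daria. Suppose Daria is a knight.
Then no assignment of the remaining roles makes every statement match its speaker's type — contradiction.
So Daria is a knave.
Consider Tariq. Suppose Tariq is a knight.
Then Daria's statement comes out true, contradicting Daria being a knave.
So Tariq is a knave.
With that fixed, Lior's statement is true, so Lior is a knight.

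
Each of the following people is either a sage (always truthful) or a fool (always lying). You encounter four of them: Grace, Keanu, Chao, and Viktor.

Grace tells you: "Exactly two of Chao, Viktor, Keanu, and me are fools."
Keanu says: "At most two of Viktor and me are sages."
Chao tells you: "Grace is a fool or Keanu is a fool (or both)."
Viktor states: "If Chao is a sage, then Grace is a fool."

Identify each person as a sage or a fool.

Regardless of anyone's role, Keanu's statement is true, so Keanu is a sage.
Consider Grace. Suppose Grace is a sage.
Then no assignment of the remaining roles makes every statement match its speaker's type — contradiction.
So Grace is a fool.
With that fixed, Chao's statement is true, so Chao is a sage.
With that fixed, Viktor's statement is true, so Viktor is a sage.

Grace: fool, Keanu: sage, Chao: sage, Viktor: sage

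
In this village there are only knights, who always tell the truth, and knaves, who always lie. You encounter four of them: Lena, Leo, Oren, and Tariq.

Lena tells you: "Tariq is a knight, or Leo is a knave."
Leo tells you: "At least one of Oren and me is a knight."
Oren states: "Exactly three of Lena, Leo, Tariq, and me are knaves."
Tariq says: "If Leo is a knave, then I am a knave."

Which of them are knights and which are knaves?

Consider Lena. Suppose Lena is a knave.
Then no assignment of the remaining roles makes every statement match its speaker's type — contradiction.
So Lena is a knight.
Consider Leo. Suppose Leo is a knave.
Then whichever role Tariq has, Tariq's statement has the wrong truth value — contradiction.
So Leo is a knight.
With that fixed, Oren's statement is false, so Oren is a knave.
With that fixed, Tariq's statement is true, so Tariq is a knight.

Lena: knight, Leo: knight, Oren: knave, Tariq: knight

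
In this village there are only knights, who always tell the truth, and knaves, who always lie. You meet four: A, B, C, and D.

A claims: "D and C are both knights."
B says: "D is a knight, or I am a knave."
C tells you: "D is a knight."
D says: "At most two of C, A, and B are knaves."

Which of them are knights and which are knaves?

Consider A. Suppose A is a knave.
Then no assignment of the remaining roles makes every statement match its speaker's type — contradiction.
So A is a knight.
With that fixed, D's statement is true, so D is a knight.
With that fixed, B's statement is true, so B is a knight.
With that fixed, C's statement is true, so C is a knight.

A: knight, B: knight, C: knight, D: knight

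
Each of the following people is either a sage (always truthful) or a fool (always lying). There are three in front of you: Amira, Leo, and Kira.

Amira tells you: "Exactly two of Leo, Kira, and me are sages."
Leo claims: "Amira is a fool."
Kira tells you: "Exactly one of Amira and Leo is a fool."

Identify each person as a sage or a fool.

Amira: sage, Leo: fool, Kira: sage

Consider Amira. Suppose Amira is a fool.
Then no assignment of the remaining roles makes every statement match its speaker's type — contradiction.
So Amira is a sage.
With that fixed, Leo's statement is false, so Leo is a fool.
With that fixed, Kira's statement is true, so Kira is a sage.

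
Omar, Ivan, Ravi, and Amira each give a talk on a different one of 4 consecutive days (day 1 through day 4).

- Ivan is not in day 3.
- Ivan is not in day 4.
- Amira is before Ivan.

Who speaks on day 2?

Ivan

With clues 1–3, Amira, Omar, and Ravi are ruled out for day 2.
So day 2 is Ivan.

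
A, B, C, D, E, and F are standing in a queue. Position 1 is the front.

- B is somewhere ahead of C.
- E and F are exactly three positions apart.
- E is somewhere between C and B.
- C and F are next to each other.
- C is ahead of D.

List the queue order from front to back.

From clue 1: B is in {1,2,3,4,5}.
From clues 1–3: B is in {1,2,3,4}.
From clues 1–4: B is in {1,2}.
From clues 1–5: B → position 1, E → position 2, A → position 3, C → position 4, F → position 5, D → position 6.

B, E, A, C, F, D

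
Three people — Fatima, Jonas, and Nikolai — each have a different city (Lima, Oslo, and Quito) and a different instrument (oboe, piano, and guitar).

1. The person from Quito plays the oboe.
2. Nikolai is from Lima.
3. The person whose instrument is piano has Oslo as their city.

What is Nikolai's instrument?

guitar

With clues 1–2, oboe is impossible for Nikolai's instrument.
With clues 1–3, piano is impossible for Nikolai's instrument.
That leaves guitar.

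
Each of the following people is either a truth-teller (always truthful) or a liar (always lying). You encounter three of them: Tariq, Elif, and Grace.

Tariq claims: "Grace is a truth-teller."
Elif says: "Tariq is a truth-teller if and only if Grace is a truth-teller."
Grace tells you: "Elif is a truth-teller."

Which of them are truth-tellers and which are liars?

Consider Tariq. Suppose Tariq is a liar.
Then no assignment of the remaining roles makes every statement match its speaker's type — contradiction.
So Tariq is a truth-teller.
Consider Elif. Suppose Elif is a liar.
Then no assignment of the remaining roles makes every statement match its speaker's type — contradiction.
So Elif is a truth-teller.
With that fixed, Grace's statement is true, so Grace is a truth-teller.

Tariq: truth-teller, Elif: truth-teller, Grace: truth-teller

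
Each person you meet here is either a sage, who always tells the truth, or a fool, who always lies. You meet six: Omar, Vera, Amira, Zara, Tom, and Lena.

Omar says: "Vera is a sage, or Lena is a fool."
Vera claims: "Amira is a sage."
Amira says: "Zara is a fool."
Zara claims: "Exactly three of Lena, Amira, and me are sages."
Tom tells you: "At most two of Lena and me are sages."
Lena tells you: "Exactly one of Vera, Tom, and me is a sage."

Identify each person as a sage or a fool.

Regardless of anyone's role, Tom's statement is true, so Tom is a sage.
Consider Omar. Suppose Omar is a fool.
Then no assignment of the remaining roles makes every statement match its speaker's type — contradiction.
So Omar is a sage.
Consider Vera. Suppose Vera is a fool.
Then whichever role Lena has, Lena's statement has the wrong truth value — contradiction.
So Vera is a sage.
With that fixed, Lena's statement is false, so Lena is a fool.
With that fixed, Zara's statement is false, so Zara is a fool.
With that fixed, Amira's statement is true, so Amira is a sage.

Omar: sage, Vera: sage, Amira: sage, Zara: fool, Tom: sage, Lena: fool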